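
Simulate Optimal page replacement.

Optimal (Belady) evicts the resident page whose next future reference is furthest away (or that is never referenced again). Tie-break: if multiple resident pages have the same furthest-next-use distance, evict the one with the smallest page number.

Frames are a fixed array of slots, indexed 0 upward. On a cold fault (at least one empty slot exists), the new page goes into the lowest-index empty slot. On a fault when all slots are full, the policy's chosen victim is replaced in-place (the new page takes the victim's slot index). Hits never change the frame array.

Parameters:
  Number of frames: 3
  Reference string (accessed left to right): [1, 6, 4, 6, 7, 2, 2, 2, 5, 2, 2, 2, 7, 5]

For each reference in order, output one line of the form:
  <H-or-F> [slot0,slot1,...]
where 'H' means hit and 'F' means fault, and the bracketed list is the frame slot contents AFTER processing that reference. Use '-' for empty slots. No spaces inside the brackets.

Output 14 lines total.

F [1,-,-]
F [1,6,-]
F [1,6,4]
H [1,6,4]
F [7,6,4]
F [7,6,2]
H [7,6,2]
H [7,6,2]
F [7,5,2]
H [7,5,2]
H [7,5,2]
H [7,5,2]
H [7,5,2]
H [7,5,2]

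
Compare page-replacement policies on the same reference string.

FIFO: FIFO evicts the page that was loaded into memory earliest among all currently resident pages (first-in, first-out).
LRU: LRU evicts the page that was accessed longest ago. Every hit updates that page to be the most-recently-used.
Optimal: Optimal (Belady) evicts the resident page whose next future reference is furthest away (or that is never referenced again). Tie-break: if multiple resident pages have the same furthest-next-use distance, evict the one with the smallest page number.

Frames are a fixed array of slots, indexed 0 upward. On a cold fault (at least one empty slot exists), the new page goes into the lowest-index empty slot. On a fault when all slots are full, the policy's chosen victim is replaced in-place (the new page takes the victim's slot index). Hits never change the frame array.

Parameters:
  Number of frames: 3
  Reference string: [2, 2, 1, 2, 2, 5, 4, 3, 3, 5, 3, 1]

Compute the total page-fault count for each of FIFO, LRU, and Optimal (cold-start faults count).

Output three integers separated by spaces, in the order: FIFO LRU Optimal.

--- FIFO ---
  step 0: ref 2 -> FAULT, frames=[2,-,-] (faults so far: 1)
  step 1: ref 2 -> HIT, frames=[2,-,-] (faults so far: 1)
  step 2: ref 1 -> FAULT, frames=[2,1,-] (faults so far: 2)
  step 3: ref 2 -> HIT, frames=[2,1,-] (faults so far: 2)
  step 4: ref 2 -> HIT, frames=[2,1,-] (faults so far: 2)
  step 5: ref 5 -> FAULT, frames=[2,1,5] (faults so far: 3)
  step 6: ref 4 -> FAULT, evict 2, frames=[4,1,5] (faults so far: 4)
  step 7: ref 3 -> FAULT, evict 1, frames=[4,3,5] (faults so far: 5)
  step 8: ref 3 -> HIT, frames=[4,3,5] (faults so far: 5)
  step 9: ref 5 -> HIT, frames=[4,3,5] (faults so far: 5)
  step 10: ref 3 -> HIT, frames=[4,3,5] (faults so far: 5)
  step 11: ref 1 -> FAULT, evict 5, frames=[4,3,1] (faults so far: 6)
  FIFO total faults: 6
--- LRU ---
  step 0: ref 2 -> FAULT, frames=[2,-,-] (faults so far: 1)
  step 1: ref 2 -> HIT, frames=[2,-,-] (faults so far: 1)
  step 2: ref 1 -> FAULT, frames=[2,1,-] (faults so far: 2)
  step 3: ref 2 -> HIT, frames=[2,1,-] (faults so far: 2)
  step 4: ref 2 -> HIT, frames=[2,1,-] (faults so far: 2)
  step 5: ref 5 -> FAULT, frames=[2,1,5] (faults so far: 3)
  step 6: ref 4 -> FAULT, evict 1, frames=[2,4,5] (faults so far: 4)
  step 7: ref 3 -> FAULT, evict 2, frames=[3,4,5] (faults so far: 5)
  step 8: ref 3 -> HIT, frames=[3,4,5] (faults so far: 5)
  step 9: ref 5 -> HIT, frames=[3,4,5] (faults so far: 5)
  step 10: ref 3 -> HIT, frames=[3,4,5] (faults so far: 5)
  step 11: ref 1 -> FAULT, evict 4, frames=[3,1,5] (faults so far: 6)
  LRU total faults: 6
--- Optimal ---
  step 0: ref 2 -> FAULT, frames=[2,-,-] (faults so far: 1)
  step 1: ref 2 -> HIT, frames=[2,-,-] (faults so far: 1)
  step 2: ref 1 -> FAULT, frames=[2,1,-] (faults so far: 2)
  step 3: ref 2 -> HIT, frames=[2,1,-] (faults so far: 2)
  step 4: ref 2 -> HIT, frames=[2,1,-] (faults so far: 2)
  step 5: ref 5 -> FAULT, frames=[2,1,5] (faults so far: 3)
  step 6: ref 4 -> FAULT, evict 2, frames=[4,1,5] (faults so far: 4)
  step 7: ref 3 -> FAULT, evict 4, frames=[3,1,5] (faults so far: 5)
  step 8: ref 3 -> HIT, frames=[3,1,5] (faults so far: 5)
  step 9: ref 5 -> HIT, frames=[3,1,5] (faults so far: 5)
  step 10: ref 3 -> HIT, frames=[3,1,5] (faults so far: 5)
  step 11: ref 1 -> HIT, frames=[3,1,5] (faults so far: 5)
  Optimal total faults: 5

Answer: 6 6 5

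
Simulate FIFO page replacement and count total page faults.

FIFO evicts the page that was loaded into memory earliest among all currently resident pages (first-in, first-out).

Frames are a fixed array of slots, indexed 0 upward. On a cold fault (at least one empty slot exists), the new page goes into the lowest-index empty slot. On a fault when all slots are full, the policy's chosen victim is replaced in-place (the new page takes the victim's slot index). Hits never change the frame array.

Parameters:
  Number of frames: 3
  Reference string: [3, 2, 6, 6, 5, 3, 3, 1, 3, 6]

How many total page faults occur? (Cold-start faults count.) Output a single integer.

Step 0: ref 3 → FAULT, frames=[3,-,-]
Step 1: ref 2 → FAULT, frames=[3,2,-]
Step 2: ref 6 → FAULT, frames=[3,2,6]
Step 3: ref 6 → HIT, frames=[3,2,6]
Step 4: ref 5 → FAULT (evict 3), frames=[5,2,6]
Step 5: ref 3 → FAULT (evict 2), frames=[5,3,6]
Step 6: ref 3 → HIT, frames=[5,3,6]
Step 7: ref 1 → FAULT (evict 6), frames=[5,3,1]
Step 8: ref 3 → HIT, frames=[5,3,1]
Step 9: ref 6 → FAULT (evict 5), frames=[6,3,1]
Total faults: 7

Answer: 7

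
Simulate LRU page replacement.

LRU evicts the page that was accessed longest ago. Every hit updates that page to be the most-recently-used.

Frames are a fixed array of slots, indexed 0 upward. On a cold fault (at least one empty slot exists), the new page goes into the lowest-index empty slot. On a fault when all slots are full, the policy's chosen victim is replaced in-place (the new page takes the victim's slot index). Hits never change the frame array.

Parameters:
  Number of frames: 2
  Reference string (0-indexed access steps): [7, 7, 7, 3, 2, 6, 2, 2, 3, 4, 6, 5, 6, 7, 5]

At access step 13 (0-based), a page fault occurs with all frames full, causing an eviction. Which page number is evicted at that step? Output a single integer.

Step 0: ref 7 -> FAULT, frames=[7,-]
Step 1: ref 7 -> HIT, frames=[7,-]
Step 2: ref 7 -> HIT, frames=[7,-]
Step 3: ref 3 -> FAULT, frames=[7,3]
Step 4: ref 2 -> FAULT, evict 7, frames=[2,3]
Step 5: ref 6 -> FAULT, evict 3, frames=[2,6]
Step 6: ref 2 -> HIT, frames=[2,6]
Step 7: ref 2 -> HIT, frames=[2,6]
Step 8: ref 3 -> FAULT, evict 6, frames=[2,3]
Step 9: ref 4 -> FAULT, evict 2, frames=[4,3]
Step 10: ref 6 -> FAULT, evict 3, frames=[4,6]
Step 11: ref 5 -> FAULT, evict 4, frames=[5,6]
Step 12: ref 6 -> HIT, frames=[5,6]
Step 13: ref 7 -> FAULT, evict 5, frames=[7,6]
At step 13: evicted page 5

Answer: 5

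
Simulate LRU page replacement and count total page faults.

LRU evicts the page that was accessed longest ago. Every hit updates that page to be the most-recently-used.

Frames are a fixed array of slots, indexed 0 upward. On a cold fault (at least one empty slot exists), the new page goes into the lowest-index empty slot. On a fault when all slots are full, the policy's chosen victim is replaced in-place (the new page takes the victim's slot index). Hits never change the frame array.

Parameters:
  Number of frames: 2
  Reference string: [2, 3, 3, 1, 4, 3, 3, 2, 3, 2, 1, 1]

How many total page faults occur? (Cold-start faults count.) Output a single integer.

Answer: 7

Derivation:
Step 0: ref 2 → FAULT, frames=[2,-]
Step 1: ref 3 → FAULT, frames=[2,3]
Step 2: ref 3 → HIT, frames=[2,3]
Step 3: ref 1 → FAULT (evict 2), frames=[1,3]
Step 4: ref 4 → FAULT (evict 3), frames=[1,4]
Step 5: ref 3 → FAULT (evict 1), frames=[3,4]
Step 6: ref 3 → HIT, frames=[3,4]
Step 7: ref 2 → FAULT (evict 4), frames=[3,2]
Step 8: ref 3 → HIT, frames=[3,2]
Step 9: ref 2 → HIT, frames=[3,2]
Step 10: ref 1 → FAULT (evict 3), frames=[1,2]
Step 11: ref 1 → HIT, frames=[1,2]
Total faults: 7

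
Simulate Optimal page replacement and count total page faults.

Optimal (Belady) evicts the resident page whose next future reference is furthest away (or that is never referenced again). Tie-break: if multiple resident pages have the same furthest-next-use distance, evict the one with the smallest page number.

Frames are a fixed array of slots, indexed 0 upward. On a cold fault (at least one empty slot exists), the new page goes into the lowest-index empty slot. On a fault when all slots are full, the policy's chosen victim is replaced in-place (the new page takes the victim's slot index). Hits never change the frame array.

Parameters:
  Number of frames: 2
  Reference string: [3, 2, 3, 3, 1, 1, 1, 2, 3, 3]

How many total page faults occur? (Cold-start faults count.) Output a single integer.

Step 0: ref 3 → FAULT, frames=[3,-]
Step 1: ref 2 → FAULT, frames=[3,2]
Step 2: ref 3 → HIT, frames=[3,2]
Step 3: ref 3 → HIT, frames=[3,2]
Step 4: ref 1 → FAULT (evict 3), frames=[1,2]
Step 5: ref 1 → HIT, frames=[1,2]
Step 6: ref 1 → HIT, frames=[1,2]
Step 7: ref 2 → HIT, frames=[1,2]
Step 8: ref 3 → FAULT (evict 1), frames=[3,2]
Step 9: ref 3 → HIT, frames=[3,2]
Total faults: 4

Answer: 4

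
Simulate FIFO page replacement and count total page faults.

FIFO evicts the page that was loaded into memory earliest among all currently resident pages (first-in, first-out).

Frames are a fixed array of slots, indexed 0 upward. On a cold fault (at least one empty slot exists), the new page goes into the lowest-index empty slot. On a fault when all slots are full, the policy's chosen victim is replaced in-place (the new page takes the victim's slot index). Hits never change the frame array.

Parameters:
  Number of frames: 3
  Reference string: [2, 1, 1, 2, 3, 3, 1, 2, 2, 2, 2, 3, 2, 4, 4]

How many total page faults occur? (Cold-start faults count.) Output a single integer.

Answer: 4

Derivation:
Step 0: ref 2 → FAULT, frames=[2,-,-]
Step 1: ref 1 → FAULT, frames=[2,1,-]
Step 2: ref 1 → HIT, frames=[2,1,-]
Step 3: ref 2 → HIT, frames=[2,1,-]
Step 4: ref 3 → FAULT, frames=[2,1,3]
Step 5: ref 3 → HIT, frames=[2,1,3]
Step 6: ref 1 → HIT, frames=[2,1,3]
Step 7: ref 2 → HIT, frames=[2,1,3]
Step 8: ref 2 → HIT, frames=[2,1,3]
Step 9: ref 2 → HIT, frames=[2,1,3]
Step 10: ref 2 → HIT, frames=[2,1,3]
Step 11: ref 3 → HIT, frames=[2,1,3]
Step 12: ref 2 → HIT, frames=[2,1,3]
Step 13: ref 4 → FAULT (evict 2), frames=[4,1,3]
Step 14: ref 4 → HIT, frames=[4,1,3]
Total faults: 4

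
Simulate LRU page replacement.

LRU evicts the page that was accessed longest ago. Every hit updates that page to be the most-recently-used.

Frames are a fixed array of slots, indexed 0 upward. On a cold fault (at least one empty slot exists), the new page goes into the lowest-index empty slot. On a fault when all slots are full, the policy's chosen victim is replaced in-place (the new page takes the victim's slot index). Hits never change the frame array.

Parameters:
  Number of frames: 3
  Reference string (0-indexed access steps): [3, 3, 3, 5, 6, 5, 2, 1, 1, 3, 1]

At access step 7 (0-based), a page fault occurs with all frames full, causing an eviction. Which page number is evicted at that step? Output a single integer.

Step 0: ref 3 -> FAULT, frames=[3,-,-]
Step 1: ref 3 -> HIT, frames=[3,-,-]
Step 2: ref 3 -> HIT, frames=[3,-,-]
Step 3: ref 5 -> FAULT, frames=[3,5,-]
Step 4: ref 6 -> FAULT, frames=[3,5,6]
Step 5: ref 5 -> HIT, frames=[3,5,6]
Step 6: ref 2 -> FAULT, evict 3, frames=[2,5,6]
Step 7: ref 1 -> FAULT, evict 6, frames=[2,5,1]
At step 7: evicted page 6

Answer: 6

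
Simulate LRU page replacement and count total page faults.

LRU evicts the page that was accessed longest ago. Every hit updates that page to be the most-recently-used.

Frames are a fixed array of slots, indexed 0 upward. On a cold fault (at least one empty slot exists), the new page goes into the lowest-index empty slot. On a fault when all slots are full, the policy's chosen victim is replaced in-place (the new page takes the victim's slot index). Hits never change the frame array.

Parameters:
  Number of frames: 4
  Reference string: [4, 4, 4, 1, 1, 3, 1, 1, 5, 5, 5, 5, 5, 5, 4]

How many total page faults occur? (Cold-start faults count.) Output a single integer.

Answer: 4

Derivation:
Step 0: ref 4 → FAULT, frames=[4,-,-,-]
Step 1: ref 4 → HIT, frames=[4,-,-,-]
Step 2: ref 4 → HIT, frames=[4,-,-,-]
Step 3: ref 1 → FAULT, frames=[4,1,-,-]
Step 4: ref 1 → HIT, frames=[4,1,-,-]
Step 5: ref 3 → FAULT, frames=[4,1,3,-]
Step 6: ref 1 → HIT, frames=[4,1,3,-]
Step 7: ref 1 → HIT, frames=[4,1,3,-]
Step 8: ref 5 → FAULT, frames=[4,1,3,5]
Step 9: ref 5 → HIT, frames=[4,1,3,5]
Step 10: ref 5 → HIT, frames=[4,1,3,5]
Step 11: ref 5 → HIT, frames=[4,1,3,5]
Step 12: ref 5 → HIT, frames=[4,1,3,5]
Step 13: ref 5 → HIT, frames=[4,1,3,5]
Step 14: ref 4 → HIT, frames=[4,1,3,5]
Total faults: 4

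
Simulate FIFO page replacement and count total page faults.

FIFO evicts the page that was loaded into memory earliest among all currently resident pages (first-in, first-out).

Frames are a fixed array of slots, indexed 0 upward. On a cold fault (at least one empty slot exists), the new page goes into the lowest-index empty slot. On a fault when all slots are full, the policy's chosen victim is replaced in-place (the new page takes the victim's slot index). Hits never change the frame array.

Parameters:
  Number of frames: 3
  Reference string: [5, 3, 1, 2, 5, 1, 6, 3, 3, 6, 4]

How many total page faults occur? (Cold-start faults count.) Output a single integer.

Answer: 8

Derivation:
Step 0: ref 5 → FAULT, frames=[5,-,-]
Step 1: ref 3 → FAULT, frames=[5,3,-]
Step 2: ref 1 → FAULT, frames=[5,3,1]
Step 3: ref 2 → FAULT (evict 5), frames=[2,3,1]
Step 4: ref 5 → FAULT (evict 3), frames=[2,5,1]
Step 5: ref 1 → HIT, frames=[2,5,1]
Step 6: ref 6 → FAULT (evict 1), frames=[2,5,6]
Step 7: ref 3 → FAULT (evict 2), frames=[3,5,6]
Step 8: ref 3 → HIT, frames=[3,5,6]
Step 9: ref 6 → HIT, frames=[3,5,6]
Step 10: ref 4 → FAULT (evict 5), frames=[3,4,6]
Total faults: 8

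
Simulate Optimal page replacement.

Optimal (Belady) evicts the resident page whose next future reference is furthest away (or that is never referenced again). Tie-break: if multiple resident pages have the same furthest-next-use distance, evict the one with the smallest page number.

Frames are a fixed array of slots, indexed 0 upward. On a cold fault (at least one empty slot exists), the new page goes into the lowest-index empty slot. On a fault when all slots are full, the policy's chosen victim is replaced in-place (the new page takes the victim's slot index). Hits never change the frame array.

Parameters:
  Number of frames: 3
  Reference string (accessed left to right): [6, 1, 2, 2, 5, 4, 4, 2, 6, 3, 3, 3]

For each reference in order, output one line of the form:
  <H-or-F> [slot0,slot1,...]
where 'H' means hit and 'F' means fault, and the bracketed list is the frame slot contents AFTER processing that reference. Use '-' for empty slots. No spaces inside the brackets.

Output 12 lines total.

F [6,-,-]
F [6,1,-]
F [6,1,2]
H [6,1,2]
F [6,5,2]
F [6,4,2]
H [6,4,2]
H [6,4,2]
H [6,4,2]
F [6,4,3]
H [6,4,3]
H [6,4,3]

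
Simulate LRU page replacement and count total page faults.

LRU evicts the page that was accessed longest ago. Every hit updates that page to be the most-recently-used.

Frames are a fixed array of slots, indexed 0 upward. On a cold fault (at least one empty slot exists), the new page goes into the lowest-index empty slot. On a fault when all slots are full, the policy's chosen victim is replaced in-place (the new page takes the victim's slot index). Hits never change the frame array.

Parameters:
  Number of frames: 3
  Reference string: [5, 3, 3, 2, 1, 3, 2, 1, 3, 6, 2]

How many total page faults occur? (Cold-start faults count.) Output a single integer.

Step 0: ref 5 → FAULT, frames=[5,-,-]
Step 1: ref 3 → FAULT, frames=[5,3,-]
Step 2: ref 3 → HIT, frames=[5,3,-]
Step 3: ref 2 → FAULT, frames=[5,3,2]
Step 4: ref 1 → FAULT (evict 5), frames=[1,3,2]
Step 5: ref 3 → HIT, frames=[1,3,2]
Step 6: ref 2 → HIT, frames=[1,3,2]
Step 7: ref 1 → HIT, frames=[1,3,2]
Step 8: ref 3 → HIT, frames=[1,3,2]
Step 9: ref 6 → FAULT (evict 2), frames=[1,3,6]
Step 10: ref 2 → FAULT (evict 1), frames=[2,3,6]
Total faults: 6

Answer: 6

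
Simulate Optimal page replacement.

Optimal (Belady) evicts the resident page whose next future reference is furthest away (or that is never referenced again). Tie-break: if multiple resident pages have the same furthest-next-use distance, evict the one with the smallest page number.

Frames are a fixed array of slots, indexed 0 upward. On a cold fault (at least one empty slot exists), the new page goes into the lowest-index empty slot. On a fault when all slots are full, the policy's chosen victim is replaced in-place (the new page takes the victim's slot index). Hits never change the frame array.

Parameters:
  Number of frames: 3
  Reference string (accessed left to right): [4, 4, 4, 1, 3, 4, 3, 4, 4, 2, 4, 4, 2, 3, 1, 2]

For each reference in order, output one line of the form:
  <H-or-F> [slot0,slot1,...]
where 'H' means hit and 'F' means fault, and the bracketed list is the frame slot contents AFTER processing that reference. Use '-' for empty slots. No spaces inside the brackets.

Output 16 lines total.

F [4,-,-]
H [4,-,-]
H [4,-,-]
F [4,1,-]
F [4,1,3]
H [4,1,3]
H [4,1,3]
H [4,1,3]
H [4,1,3]
F [4,2,3]
H [4,2,3]
H [4,2,3]
H [4,2,3]
H [4,2,3]
F [4,2,1]
H [4,2,1]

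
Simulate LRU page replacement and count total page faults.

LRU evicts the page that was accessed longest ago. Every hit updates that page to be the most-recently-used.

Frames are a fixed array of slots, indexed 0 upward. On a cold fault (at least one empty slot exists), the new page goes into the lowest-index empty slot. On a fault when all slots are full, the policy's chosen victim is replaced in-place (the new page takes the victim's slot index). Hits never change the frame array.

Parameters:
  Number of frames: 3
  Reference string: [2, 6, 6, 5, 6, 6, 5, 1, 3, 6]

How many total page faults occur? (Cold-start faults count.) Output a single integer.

Answer: 6

Derivation:
Step 0: ref 2 → FAULT, frames=[2,-,-]
Step 1: ref 6 → FAULT, frames=[2,6,-]
Step 2: ref 6 → HIT, frames=[2,6,-]
Step 3: ref 5 → FAULT, frames=[2,6,5]
Step 4: ref 6 → HIT, frames=[2,6,5]
Step 5: ref 6 → HIT, frames=[2,6,5]
Step 6: ref 5 → HIT, frames=[2,6,5]
Step 7: ref 1 → FAULT (evict 2), frames=[1,6,5]
Step 8: ref 3 → FAULT (evict 6), frames=[1,3,5]
Step 9: ref 6 → FAULT (evict 5), frames=[1,3,6]
Total faults: 6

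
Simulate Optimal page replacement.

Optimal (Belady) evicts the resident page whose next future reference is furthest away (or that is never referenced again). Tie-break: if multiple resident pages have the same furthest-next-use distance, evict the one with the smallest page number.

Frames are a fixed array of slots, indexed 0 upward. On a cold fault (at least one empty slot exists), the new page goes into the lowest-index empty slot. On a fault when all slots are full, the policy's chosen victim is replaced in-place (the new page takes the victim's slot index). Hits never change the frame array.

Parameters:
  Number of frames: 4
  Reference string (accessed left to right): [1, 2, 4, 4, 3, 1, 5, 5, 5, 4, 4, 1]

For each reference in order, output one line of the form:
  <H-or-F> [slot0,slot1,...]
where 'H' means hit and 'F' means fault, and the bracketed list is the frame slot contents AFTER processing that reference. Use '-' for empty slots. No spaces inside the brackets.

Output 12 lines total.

F [1,-,-,-]
F [1,2,-,-]
F [1,2,4,-]
H [1,2,4,-]
F [1,2,4,3]
H [1,2,4,3]
F [1,5,4,3]
H [1,5,4,3]
H [1,5,4,3]
H [1,5,4,3]
H [1,5,4,3]
H [1,5,4,3]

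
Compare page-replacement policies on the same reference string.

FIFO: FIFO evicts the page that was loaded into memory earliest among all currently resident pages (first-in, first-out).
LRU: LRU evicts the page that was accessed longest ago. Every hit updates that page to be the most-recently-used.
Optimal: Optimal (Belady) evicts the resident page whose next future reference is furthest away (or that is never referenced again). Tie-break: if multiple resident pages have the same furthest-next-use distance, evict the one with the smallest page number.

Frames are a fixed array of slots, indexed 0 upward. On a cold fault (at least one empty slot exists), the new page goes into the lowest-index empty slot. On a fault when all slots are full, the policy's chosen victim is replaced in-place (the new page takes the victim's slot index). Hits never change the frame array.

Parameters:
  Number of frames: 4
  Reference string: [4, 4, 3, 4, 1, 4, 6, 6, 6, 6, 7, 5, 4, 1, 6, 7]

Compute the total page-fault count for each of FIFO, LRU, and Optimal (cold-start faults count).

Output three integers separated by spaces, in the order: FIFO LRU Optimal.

Answer: 10 9 7

Derivation:
--- FIFO ---
  step 0: ref 4 -> FAULT, frames=[4,-,-,-] (faults so far: 1)
  step 1: ref 4 -> HIT, frames=[4,-,-,-] (faults so far: 1)
  step 2: ref 3 -> FAULT, frames=[4,3,-,-] (faults so far: 2)
  step 3: ref 4 -> HIT, frames=[4,3,-,-] (faults so far: 2)
  step 4: ref 1 -> FAULT, frames=[4,3,1,-] (faults so far: 3)
  step 5: ref 4 -> HIT, frames=[4,3,1,-] (faults so far: 3)
  step 6: ref 6 -> FAULT, frames=[4,3,1,6] (faults so far: 4)
  step 7: ref 6 -> HIT, frames=[4,3,1,6] (faults so far: 4)
  step 8: ref 6 -> HIT, frames=[4,3,1,6] (faults so far: 4)
  step 9: ref 6 -> HIT, frames=[4,3,1,6] (faults so far: 4)
  step 10: ref 7 -> FAULT, evict 4, frames=[7,3,1,6] (faults so far: 5)
  step 11: ref 5 -> FAULT, evict 3, frames=[7,5,1,6] (faults so far: 6)
  step 12: ref 4 -> FAULT, evict 1, frames=[7,5,4,6] (faults so far: 7)
  step 13: ref 1 -> FAULT, evict 6, frames=[7,5,4,1] (faults so far: 8)
  step 14: ref 6 -> FAULT, evict 7, frames=[6,5,4,1] (faults so far: 9)
  step 15: ref 7 -> FAULT, evict 5, frames=[6,7,4,1] (faults so far: 10)
  FIFO total faults: 10
--- LRU ---
  step 0: ref 4 -> FAULT, frames=[4,-,-,-] (faults so far: 1)
  step 1: ref 4 -> HIT, frames=[4,-,-,-] (faults so far: 1)
  step 2: ref 3 -> FAULT, frames=[4,3,-,-] (faults so far: 2)
  step 3: ref 4 -> HIT, frames=[4,3,-,-] (faults so far: 2)
  step 4: ref 1 -> FAULT, frames=[4,3,1,-] (faults so far: 3)
  step 5: ref 4 -> HIT, frames=[4,3,1,-] (faults so far: 3)
  step 6: ref 6 -> FAULT, frames=[4,3,1,6] (faults so far: 4)
  step 7: ref 6 -> HIT, frames=[4,3,1,6] (faults so far: 4)
  step 8: ref 6 -> HIT, frames=[4,3,1,6] (faults so far: 4)
  step 9: ref 6 -> HIT, frames=[4,3,1,6] (faults so far: 4)
  step 10: ref 7 -> FAULT, evict 3, frames=[4,7,1,6] (faults so far: 5)
  step 11: ref 5 -> FAULT, evict 1, frames=[4,7,5,6] (faults so far: 6)
  step 12: ref 4 -> HIT, frames=[4,7,5,6] (faults so far: 6)
  step 13: ref 1 -> FAULT, evict 6, frames=[4,7,5,1] (faults so far: 7)
  step 14: ref 6 -> FAULT, evict 7, frames=[4,6,5,1] (faults so far: 8)
  step 15: ref 7 -> FAULT, evict 5, frames=[4,6,7,1] (faults so far: 9)
  LRU total faults: 9
--- Optimal ---
  step 0: ref 4 -> FAULT, frames=[4,-,-,-] (faults so far: 1)
  step 1: ref 4 -> HIT, frames=[4,-,-,-] (faults so far: 1)
  step 2: ref 3 -> FAULT, frames=[4,3,-,-] (faults so far: 2)
  step 3: ref 4 -> HIT, frames=[4,3,-,-] (faults so far: 2)
  step 4: ref 1 -> FAULT, frames=[4,3,1,-] (faults so far: 3)
  step 5: ref 4 -> HIT, frames=[4,3,1,-] (faults so far: 3)
  step 6: ref 6 -> FAULT, frames=[4,3,1,6] (faults so far: 4)
  step 7: ref 6 -> HIT, frames=[4,3,1,6] (faults so far: 4)
  step 8: ref 6 -> HIT, frames=[4,3,1,6] (faults so far: 4)
  step 9: ref 6 -> HIT, frames=[4,3,1,6] (faults so far: 4)
  step 10: ref 7 -> FAULT, evict 3, frames=[4,7,1,6] (faults so far: 5)
  step 11: ref 5 -> FAULT, evict 7, frames=[4,5,1,6] (faults so far: 6)
  step 12: ref 4 -> HIT, frames=[4,5,1,6] (faults so far: 6)
  step 13: ref 1 -> HIT, frames=[4,5,1,6] (faults so far: 6)
  step 14: ref 6 -> HIT, frames=[4,5,1,6] (faults so far: 6)
  step 15: ref 7 -> FAULT, evict 1, frames=[4,5,7,6] (faults so far: 7)
  Optimal total faults: 7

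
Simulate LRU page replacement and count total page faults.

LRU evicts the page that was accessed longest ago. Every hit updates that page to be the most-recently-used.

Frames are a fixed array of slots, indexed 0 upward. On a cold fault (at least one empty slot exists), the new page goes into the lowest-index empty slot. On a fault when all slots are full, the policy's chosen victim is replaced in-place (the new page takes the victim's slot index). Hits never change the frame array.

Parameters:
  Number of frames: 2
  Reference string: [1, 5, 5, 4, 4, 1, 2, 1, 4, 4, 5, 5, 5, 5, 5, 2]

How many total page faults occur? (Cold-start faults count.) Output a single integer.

Step 0: ref 1 → FAULT, frames=[1,-]
Step 1: ref 5 → FAULT, frames=[1,5]
Step 2: ref 5 → HIT, frames=[1,5]
Step 3: ref 4 → FAULT (evict 1), frames=[4,5]
Step 4: ref 4 → HIT, frames=[4,5]
Step 5: ref 1 → FAULT (evict 5), frames=[4,1]
Step 6: ref 2 → FAULT (evict 4), frames=[2,1]
Step 7: ref 1 → HIT, frames=[2,1]
Step 8: ref 4 → FAULT (evict 2), frames=[4,1]
Step 9: ref 4 → HIT, frames=[4,1]
Step 10: ref 5 → FAULT (evict 1), frames=[4,5]
Step 11: ref 5 → HIT, frames=[4,5]
Step 12: ref 5 → HIT, frames=[4,5]
Step 13: ref 5 → HIT, frames=[4,5]
Step 14: ref 5 → HIT, frames=[4,5]
Step 15: ref 2 → FAULT (evict 4), frames=[2,5]
Total faults: 8

Answer: 8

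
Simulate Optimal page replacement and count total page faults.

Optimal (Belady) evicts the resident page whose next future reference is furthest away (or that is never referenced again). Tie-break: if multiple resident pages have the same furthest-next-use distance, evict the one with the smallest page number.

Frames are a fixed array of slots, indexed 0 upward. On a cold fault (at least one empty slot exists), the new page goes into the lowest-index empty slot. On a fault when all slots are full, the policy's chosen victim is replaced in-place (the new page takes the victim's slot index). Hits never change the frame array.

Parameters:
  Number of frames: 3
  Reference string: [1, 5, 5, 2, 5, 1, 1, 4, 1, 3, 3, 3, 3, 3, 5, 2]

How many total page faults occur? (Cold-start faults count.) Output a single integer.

Step 0: ref 1 → FAULT, frames=[1,-,-]
Step 1: ref 5 → FAULT, frames=[1,5,-]
Step 2: ref 5 → HIT, frames=[1,5,-]
Step 3: ref 2 → FAULT, frames=[1,5,2]
Step 4: ref 5 → HIT, frames=[1,5,2]
Step 5: ref 1 → HIT, frames=[1,5,2]
Step 6: ref 1 → HIT, frames=[1,5,2]
Step 7: ref 4 → FAULT (evict 2), frames=[1,5,4]
Step 8: ref 1 → HIT, frames=[1,5,4]
Step 9: ref 3 → FAULT (evict 1), frames=[3,5,4]
Step 10: ref 3 → HIT, frames=[3,5,4]
Step 11: ref 3 → HIT, frames=[3,5,4]
Step 12: ref 3 → HIT, frames=[3,5,4]
Step 13: ref 3 → HIT, frames=[3,5,4]
Step 14: ref 5 → HIT, frames=[3,5,4]
Step 15: ref 2 → FAULT (evict 3), frames=[2,5,4]
Total faults: 6

Answer: 6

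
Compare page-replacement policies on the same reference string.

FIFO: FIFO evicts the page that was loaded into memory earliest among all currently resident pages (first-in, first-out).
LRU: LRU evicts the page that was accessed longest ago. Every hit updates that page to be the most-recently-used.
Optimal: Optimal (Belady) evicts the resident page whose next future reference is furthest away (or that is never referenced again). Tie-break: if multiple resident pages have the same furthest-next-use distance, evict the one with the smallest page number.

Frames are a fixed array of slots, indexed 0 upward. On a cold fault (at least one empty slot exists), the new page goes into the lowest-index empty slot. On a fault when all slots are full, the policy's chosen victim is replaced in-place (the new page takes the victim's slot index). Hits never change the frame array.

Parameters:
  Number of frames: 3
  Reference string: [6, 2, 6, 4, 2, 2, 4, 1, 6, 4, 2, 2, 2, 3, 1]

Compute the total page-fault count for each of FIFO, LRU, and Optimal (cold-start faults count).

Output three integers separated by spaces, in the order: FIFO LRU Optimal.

Answer: 8 8 6

Derivation:
--- FIFO ---
  step 0: ref 6 -> FAULT, frames=[6,-,-] (faults so far: 1)
  step 1: ref 2 -> FAULT, frames=[6,2,-] (faults so far: 2)
  step 2: ref 6 -> HIT, frames=[6,2,-] (faults so far: 2)
  step 3: ref 4 -> FAULT, frames=[6,2,4] (faults so far: 3)
  step 4: ref 2 -> HIT, frames=[6,2,4] (faults so far: 3)
  step 5: ref 2 -> HIT, frames=[6,2,4] (faults so far: 3)
  step 6: ref 4 -> HIT, frames=[6,2,4] (faults so far: 3)
  step 7: ref 1 -> FAULT, evict 6, frames=[1,2,4] (faults so far: 4)
  step 8: ref 6 -> FAULT, evict 2, frames=[1,6,4] (faults so far: 5)
  step 9: ref 4 -> HIT, frames=[1,6,4] (faults so far: 5)
  step 10: ref 2 -> FAULT, evict 4, frames=[1,6,2] (faults so far: 6)
  step 11: ref 2 -> HIT, frames=[1,6,2] (faults so far: 6)
  step 12: ref 2 -> HIT, frames=[1,6,2] (faults so far: 6)
  step 13: ref 3 -> FAULT, evict 1, frames=[3,6,2] (faults so far: 7)
  step 14: ref 1 -> FAULT, evict 6, frames=[3,1,2] (faults so far: 8)
  FIFO total faults: 8
--- LRU ---
  step 0: ref 6 -> FAULT, frames=[6,-,-] (faults so far: 1)
  step 1: ref 2 -> FAULT, frames=[6,2,-] (faults so far: 2)
  step 2: ref 6 -> HIT, frames=[6,2,-] (faults so far: 2)
  step 3: ref 4 -> FAULT, frames=[6,2,4] (faults so far: 3)
  step 4: ref 2 -> HIT, frames=[6,2,4] (faults so far: 3)
  step 5: ref 2 -> HIT, frames=[6,2,4] (faults so far: 3)
  step 6: ref 4 -> HIT, frames=[6,2,4] (faults so far: 3)
  step 7: ref 1 -> FAULT, evict 6, frames=[1,2,4] (faults so far: 4)
  step 8: ref 6 -> FAULT, evict 2, frames=[1,6,4] (faults so far: 5)
  step 9: ref 4 -> HIT, frames=[1,6,4] (faults so far: 5)
  step 10: ref 2 -> FAULT, evict 1, frames=[2,6,4] (faults so far: 6)
  step 11: ref 2 -> HIT, frames=[2,6,4] (faults so far: 6)
  step 12: ref 2 -> HIT, frames=[2,6,4] (faults so far: 6)
  step 13: ref 3 -> FAULT, evict 6, frames=[2,3,4] (faults so far: 7)
  step 14: ref 1 -> FAULT, evict 4, frames=[2,3,1] (faults so far: 8)
  LRU total faults: 8
--- Optimal ---
  step 0: ref 6 -> FAULT, frames=[6,-,-] (faults so far: 1)
  step 1: ref 2 -> FAULT, frames=[6,2,-] (faults so far: 2)
  step 2: ref 6 -> HIT, frames=[6,2,-] (faults so far: 2)
  step 3: ref 4 -> FAULT, frames=[6,2,4] (faults so far: 3)
  step 4: ref 2 -> HIT, frames=[6,2,4] (faults so far: 3)
  step 5: ref 2 -> HIT, frames=[6,2,4] (faults so far: 3)
  step 6: ref 4 -> HIT, frames=[6,2,4] (faults so far: 3)
  step 7: ref 1 -> FAULT, evict 2, frames=[6,1,4] (faults so far: 4)
  step 8: ref 6 -> HIT, frames=[6,1,4] (faults so far: 4)
  step 9: ref 4 -> HIT, frames=[6,1,4] (faults so far: 4)
  step 10: ref 2 -> FAULT, evict 4, frames=[6,1,2] (faults so far: 5)
  step 11: ref 2 -> HIT, frames=[6,1,2] (faults so far: 5)
  step 12: ref 2 -> HIT, frames=[6,1,2] (faults so far: 5)
  step 13: ref 3 -> FAULT, evict 2, frames=[6,1,3] (faults so far: 6)
  step 14: ref 1 -> HIT, frames=[6,1,3] (faults so far: 6)
  Optimal total faults: 6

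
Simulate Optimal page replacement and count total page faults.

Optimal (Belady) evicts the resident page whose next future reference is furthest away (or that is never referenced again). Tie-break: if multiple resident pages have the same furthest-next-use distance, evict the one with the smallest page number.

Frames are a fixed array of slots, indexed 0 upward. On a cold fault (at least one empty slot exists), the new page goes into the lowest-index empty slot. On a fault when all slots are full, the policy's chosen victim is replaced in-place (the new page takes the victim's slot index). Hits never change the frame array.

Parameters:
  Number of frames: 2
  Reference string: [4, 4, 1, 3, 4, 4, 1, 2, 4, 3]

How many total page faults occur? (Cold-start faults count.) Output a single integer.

Answer: 6

Derivation:
Step 0: ref 4 → FAULT, frames=[4,-]
Step 1: ref 4 → HIT, frames=[4,-]
Step 2: ref 1 → FAULT, frames=[4,1]
Step 3: ref 3 → FAULT (evict 1), frames=[4,3]
Step 4: ref 4 → HIT, frames=[4,3]
Step 5: ref 4 → HIT, frames=[4,3]
Step 6: ref 1 → FAULT (evict 3), frames=[4,1]
Step 7: ref 2 → FAULT (evict 1), frames=[4,2]
Step 8: ref 4 → HIT, frames=[4,2]
Step 9: ref 3 → FAULT (evict 2), frames=[4,3]
Total faults: 6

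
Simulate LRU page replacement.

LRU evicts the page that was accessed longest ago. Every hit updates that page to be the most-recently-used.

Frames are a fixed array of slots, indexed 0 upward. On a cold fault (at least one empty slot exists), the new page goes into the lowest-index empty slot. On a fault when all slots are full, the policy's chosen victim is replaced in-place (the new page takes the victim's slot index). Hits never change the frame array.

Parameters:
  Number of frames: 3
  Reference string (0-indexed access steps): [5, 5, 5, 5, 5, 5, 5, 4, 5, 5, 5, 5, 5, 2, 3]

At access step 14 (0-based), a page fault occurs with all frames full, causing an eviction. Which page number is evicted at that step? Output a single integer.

Answer: 4

Derivation:
Step 0: ref 5 -> FAULT, frames=[5,-,-]
Step 1: ref 5 -> HIT, frames=[5,-,-]
Step 2: ref 5 -> HIT, frames=[5,-,-]
Step 3: ref 5 -> HIT, frames=[5,-,-]
Step 4: ref 5 -> HIT, frames=[5,-,-]
Step 5: ref 5 -> HIT, frames=[5,-,-]
Step 6: ref 5 -> HIT, frames=[5,-,-]
Step 7: ref 4 -> FAULT, frames=[5,4,-]
Step 8: ref 5 -> HIT, frames=[5,4,-]
Step 9: ref 5 -> HIT, frames=[5,4,-]
Step 10: ref 5 -> HIT, frames=[5,4,-]
Step 11: ref 5 -> HIT, frames=[5,4,-]
Step 12: ref 5 -> HIT, frames=[5,4,-]
Step 13: ref 2 -> FAULT, frames=[5,4,2]
Step 14: ref 3 -> FAULT, evict 4, frames=[5,3,2]
At step 14: evicted page 4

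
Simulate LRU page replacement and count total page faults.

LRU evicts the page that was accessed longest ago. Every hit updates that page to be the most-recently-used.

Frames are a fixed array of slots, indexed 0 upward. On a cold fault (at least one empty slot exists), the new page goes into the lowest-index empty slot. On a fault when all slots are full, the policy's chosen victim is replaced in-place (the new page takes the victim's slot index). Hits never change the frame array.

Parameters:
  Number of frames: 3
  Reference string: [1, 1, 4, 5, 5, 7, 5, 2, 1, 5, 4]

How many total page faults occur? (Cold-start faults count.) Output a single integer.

Step 0: ref 1 → FAULT, frames=[1,-,-]
Step 1: ref 1 → HIT, frames=[1,-,-]
Step 2: ref 4 → FAULT, frames=[1,4,-]
Step 3: ref 5 → FAULT, frames=[1,4,5]
Step 4: ref 5 → HIT, frames=[1,4,5]
Step 5: ref 7 → FAULT (evict 1), frames=[7,4,5]
Step 6: ref 5 → HIT, frames=[7,4,5]
Step 7: ref 2 → FAULT (evict 4), frames=[7,2,5]
Step 8: ref 1 → FAULT (evict 7), frames=[1,2,5]
Step 9: ref 5 → HIT, frames=[1,2,5]
Step 10: ref 4 → FAULT (evict 2), frames=[1,4,5]
Total faults: 7

Answer: 7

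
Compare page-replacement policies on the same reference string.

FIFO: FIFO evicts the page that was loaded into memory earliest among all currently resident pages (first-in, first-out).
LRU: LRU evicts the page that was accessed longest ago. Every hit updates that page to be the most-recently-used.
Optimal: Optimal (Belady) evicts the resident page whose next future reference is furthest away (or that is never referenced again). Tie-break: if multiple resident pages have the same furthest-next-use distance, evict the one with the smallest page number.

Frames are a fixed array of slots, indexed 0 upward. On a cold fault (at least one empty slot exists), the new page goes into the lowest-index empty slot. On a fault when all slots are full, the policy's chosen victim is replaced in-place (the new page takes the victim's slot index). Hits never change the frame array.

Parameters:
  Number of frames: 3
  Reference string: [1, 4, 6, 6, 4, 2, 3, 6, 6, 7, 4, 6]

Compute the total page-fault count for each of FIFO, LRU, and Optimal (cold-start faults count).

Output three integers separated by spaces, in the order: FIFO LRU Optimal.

--- FIFO ---
  step 0: ref 1 -> FAULT, frames=[1,-,-] (faults so far: 1)
  step 1: ref 4 -> FAULT, frames=[1,4,-] (faults so far: 2)
  step 2: ref 6 -> FAULT, frames=[1,4,6] (faults so far: 3)
  step 3: ref 6 -> HIT, frames=[1,4,6] (faults so far: 3)
  step 4: ref 4 -> HIT, frames=[1,4,6] (faults so far: 3)
  step 5: ref 2 -> FAULT, evict 1, frames=[2,4,6] (faults so far: 4)
  step 6: ref 3 -> FAULT, evict 4, frames=[2,3,6] (faults so far: 5)
  step 7: ref 6 -> HIT, frames=[2,3,6] (faults so far: 5)
  step 8: ref 6 -> HIT, frames=[2,3,6] (faults so far: 5)
  step 9: ref 7 -> FAULT, evict 6, frames=[2,3,7] (faults so far: 6)
  step 10: ref 4 -> FAULT, evict 2, frames=[4,3,7] (faults so far: 7)
  step 11: ref 6 -> FAULT, evict 3, frames=[4,6,7] (faults so far: 8)
  FIFO total faults: 8
--- LRU ---
  step 0: ref 1 -> FAULT, frames=[1,-,-] (faults so far: 1)
  step 1: ref 4 -> FAULT, frames=[1,4,-] (faults so far: 2)
  step 2: ref 6 -> FAULT, frames=[1,4,6] (faults so far: 3)
  step 3: ref 6 -> HIT, frames=[1,4,6] (faults so far: 3)
  step 4: ref 4 -> HIT, frames=[1,4,6] (faults so far: 3)
  step 5: ref 2 -> FAULT, evict 1, frames=[2,4,6] (faults so far: 4)
  step 6: ref 3 -> FAULT, evict 6, frames=[2,4,3] (faults so far: 5)
  step 7: ref 6 -> FAULT, evict 4, frames=[2,6,3] (faults so far: 6)
  step 8: ref 6 -> HIT, frames=[2,6,3] (faults so far: 6)
  step 9: ref 7 -> FAULT, evict 2, frames=[7,6,3] (faults so far: 7)
  step 10: ref 4 -> FAULT, evict 3, frames=[7,6,4] (faults so far: 8)
  step 11: ref 6 -> HIT, frames=[7,6,4] (faults so far: 8)
  LRU total faults: 8
--- Optimal ---
  step 0: ref 1 -> FAULT, frames=[1,-,-] (faults so far: 1)
  step 1: ref 4 -> FAULT, frames=[1,4,-] (faults so far: 2)
  step 2: ref 6 -> FAULT, frames=[1,4,6] (faults so far: 3)
  step 3: ref 6 -> HIT, frames=[1,4,6] (faults so far: 3)
  step 4: ref 4 -> HIT, frames=[1,4,6] (faults so far: 3)
  step 5: ref 2 -> FAULT, evict 1, frames=[2,4,6] (faults so far: 4)
  step 6: ref 3 -> FAULT, evict 2, frames=[3,4,6] (faults so far: 5)
  step 7: ref 6 -> HIT, frames=[3,4,6] (faults so far: 5)
  step 8: ref 6 -> HIT, frames=[3,4,6] (faults so far: 5)
  step 9: ref 7 -> FAULT, evict 3, frames=[7,4,6] (faults so far: 6)
  step 10: ref 4 -> HIT, frames=[7,4,6] (faults so far: 6)
  step 11: ref 6 -> HIT, frames=[7,4,6] (faults so far: 6)
  Optimal total faults: 6

Answer: 8 8 6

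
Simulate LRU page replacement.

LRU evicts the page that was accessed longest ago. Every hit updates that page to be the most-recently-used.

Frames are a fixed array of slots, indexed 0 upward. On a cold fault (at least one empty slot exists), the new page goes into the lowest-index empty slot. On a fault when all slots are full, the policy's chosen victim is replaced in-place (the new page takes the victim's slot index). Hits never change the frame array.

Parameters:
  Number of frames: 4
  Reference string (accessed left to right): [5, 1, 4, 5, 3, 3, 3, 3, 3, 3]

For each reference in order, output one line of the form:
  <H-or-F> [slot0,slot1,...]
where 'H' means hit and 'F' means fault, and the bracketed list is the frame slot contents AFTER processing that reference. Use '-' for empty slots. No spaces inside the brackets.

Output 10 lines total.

F [5,-,-,-]
F [5,1,-,-]
F [5,1,4,-]
H [5,1,4,-]
F [5,1,4,3]
H [5,1,4,3]
H [5,1,4,3]
H [5,1,4,3]
H [5,1,4,3]
H [5,1,4,3]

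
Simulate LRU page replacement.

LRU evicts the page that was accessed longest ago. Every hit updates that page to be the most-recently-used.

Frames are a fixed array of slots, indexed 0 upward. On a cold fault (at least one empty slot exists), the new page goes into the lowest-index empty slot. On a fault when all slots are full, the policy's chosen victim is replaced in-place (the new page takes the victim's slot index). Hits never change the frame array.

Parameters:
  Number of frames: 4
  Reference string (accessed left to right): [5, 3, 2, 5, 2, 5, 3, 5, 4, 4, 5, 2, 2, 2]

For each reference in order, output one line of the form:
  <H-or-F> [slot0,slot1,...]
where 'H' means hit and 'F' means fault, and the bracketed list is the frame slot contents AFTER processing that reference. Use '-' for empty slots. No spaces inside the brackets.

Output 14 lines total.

F [5,-,-,-]
F [5,3,-,-]
F [5,3,2,-]
H [5,3,2,-]
H [5,3,2,-]
H [5,3,2,-]
H [5,3,2,-]
H [5,3,2,-]
F [5,3,2,4]
H [5,3,2,4]
H [5,3,2,4]
H [5,3,2,4]
H [5,3,2,4]
H [5,3,2,4]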